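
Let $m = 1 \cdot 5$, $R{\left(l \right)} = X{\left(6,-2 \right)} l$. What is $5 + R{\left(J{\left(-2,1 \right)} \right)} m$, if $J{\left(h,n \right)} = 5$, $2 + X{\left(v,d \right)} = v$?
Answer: $105$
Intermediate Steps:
$X{\left(v,d \right)} = -2 + v$
$R{\left(l \right)} = 4 l$ ($R{\left(l \right)} = \left(-2 + 6\right) l = 4 l$)
$m = 5$
$5 + R{\left(J{\left(-2,1 \right)} \right)} m = 5 + 4 \cdot 5 \cdot 5 = 5 + 20 \cdot 5 = 5 + 100 = 105$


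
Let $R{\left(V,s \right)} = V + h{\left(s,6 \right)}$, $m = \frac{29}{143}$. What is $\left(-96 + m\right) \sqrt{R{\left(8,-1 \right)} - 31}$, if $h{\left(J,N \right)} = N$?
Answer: $- \frac{13699 i \sqrt{17}}{143} \approx - 394.98 i$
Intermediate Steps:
$m = \frac{29}{143}$ ($m = 29 \cdot \frac{1}{143} = \frac{29}{143} \approx 0.2028$)
$R{\left(V,s \right)} = 6 + V$ ($R{\left(V,s \right)} = V + 6 = 6 + V$)
$\left(-96 + m\right) \sqrt{R{\left(8,-1 \right)} - 31} = \left(-96 + \frac{29}{143}\right) \sqrt{\left(6 + 8\right) - 31} = - \frac{13699 \sqrt{14 - 31}}{143} = - \frac{13699 \sqrt{-17}}{143} = - \frac{13699 i \sqrt{17}}{143}$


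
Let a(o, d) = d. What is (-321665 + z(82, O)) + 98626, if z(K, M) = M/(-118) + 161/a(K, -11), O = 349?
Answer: -289527459/1298 ≈ -2.2306e+5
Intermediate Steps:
z(K, M) = -161/11 - M/118 (z(K, M) = M/(-118) + 161/(-11) = M*(-1/118) + 161*(-1/11) = -M/118 - 161/11 = -161/11 - M/118)
(-321665 + z(82, O)) + 98626 = (-321665 + (-161/11 - 1/118*349)) + 98626 = (-321665 + (-161/11 - 349/118)) + 98626 = (-321665 - 22837/1298) + 98626 = -417544007/1298 + 98626 = -289527459/1298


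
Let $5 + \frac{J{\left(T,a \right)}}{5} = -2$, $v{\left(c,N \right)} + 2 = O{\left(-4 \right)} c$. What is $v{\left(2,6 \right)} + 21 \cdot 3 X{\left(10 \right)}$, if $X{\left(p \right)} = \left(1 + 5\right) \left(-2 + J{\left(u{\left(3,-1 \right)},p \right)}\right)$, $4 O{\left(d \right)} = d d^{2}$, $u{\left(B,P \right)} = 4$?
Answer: $-14020$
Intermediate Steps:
$O{\left(d \right)} = \frac{d^{3}}{4}$ ($O{\left(d \right)} = \frac{d d^{2}}{4} = \frac{d^{3}}{4}$)
$v{\left(c,N \right)} = -2 - 16 c$ ($v{\left(c,N \right)} = -2 + \frac{\left(-4\right)^{3}}{4} c = -2 + \frac{1}{4} \left(-64\right) c = -2 - 16 c$)
$J{\left(T,a \right)} = -35$ ($J{\left(T,a \right)} = -25 + 5 \left(-2\right) = -25 - 10 = -35$)
$X{\left(p \right)} = -222$ ($X{\left(p \right)} = \left(1 + 5\right) \left(-2 - 35\right) = 6 \left(-37\right) = -222$)
$v{\left(2,6 \right)} + 21 \cdot 3 X{\left(10 \right)} = \left(-2 - 32\right) + 21 \cdot 3 \left(-222\right) = \left(-2 - 32\right) + 63 \left(-222\right) = -34 - 13986 = -14020$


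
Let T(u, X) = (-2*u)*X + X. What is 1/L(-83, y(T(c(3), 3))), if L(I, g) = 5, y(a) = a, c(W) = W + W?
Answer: 1/5 ≈ 0.20000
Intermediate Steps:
c(W) = 2*W
T(u, X) = X - 2*X*u (T(u, X) = -2*X*u + X = X - 2*X*u)
1/L(-83, y(T(c(3), 3))) = 1/5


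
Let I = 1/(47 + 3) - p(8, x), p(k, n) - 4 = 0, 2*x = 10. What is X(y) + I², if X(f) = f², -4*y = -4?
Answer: 42101/2500 ≈ 16.840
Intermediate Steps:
x = 5 (x = (½)*10 = 5)
p(k, n) = 4 (p(k, n) = 4 + 0 = 4)
y = 1 (y = -¼*(-4) = 1)
I = -199/50 (I = 1/(47 + 3) - 1*4 = 1/50 - 4 = -199/50 ≈ -3.9800)
X(y) + I² = 1² + (-199/50)² = 1 + 39601/2500 = 42101/2500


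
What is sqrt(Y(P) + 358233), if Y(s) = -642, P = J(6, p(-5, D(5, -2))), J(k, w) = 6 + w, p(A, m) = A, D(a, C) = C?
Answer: sqrt(357591) ≈ 597.99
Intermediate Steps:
P = 1 (P = 6 - 5 = 1)
sqrt(Y(P) + 358233) = sqrt(-642 + 358233) = sqrt(357591)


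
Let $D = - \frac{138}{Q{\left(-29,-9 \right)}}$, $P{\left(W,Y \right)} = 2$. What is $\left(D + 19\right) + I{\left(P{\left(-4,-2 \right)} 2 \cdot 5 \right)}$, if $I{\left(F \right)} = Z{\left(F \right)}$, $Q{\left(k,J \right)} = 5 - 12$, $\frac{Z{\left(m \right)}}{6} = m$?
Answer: $\frac{1111}{7} \approx 158.71$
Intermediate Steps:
$Z{\left(m \right)} = 6 m$
$Q{\left(k,J \right)} = -7$
$I{\left(F \right)} = 6 F$
$D = \frac{138}{7}$ ($D = - \frac{138}{-7} = \left(-138\right) \left(- \frac{1}{7}\right) = \frac{138}{7} \approx 19.714$)
$\left(D + 19\right) + I{\left(P{\left(-4,-2 \right)} 2 \cdot 5 \right)} = \left(\frac{138}{7} + 19\right) + 6 \cdot 2 \cdot 2 \cdot 5 = \frac{271}{7} + 6 \cdot 4 \cdot 5 = \frac{271}{7} + 6 \cdot 20 = \frac{271}{7} + 120 = \frac{1111}{7}$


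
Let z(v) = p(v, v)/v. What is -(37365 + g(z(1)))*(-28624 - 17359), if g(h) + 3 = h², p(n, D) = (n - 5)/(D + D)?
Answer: 1718200778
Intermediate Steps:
p(n, D) = (-5 + n)/(2*D) (p(n, D) = (-5 + n)/((2*D)) = (-5 + n)*(1/(2*D)) = (-5 + n)/(2*D))
z(v) = (-5 + v)/(2*v²) (z(v) = ((-5 + v)/(2*v))/v = (-5 + v)/(2*v²))
g(h) = -3 + h²
-(37365 + g(z(1)))*(-28624 - 17359) = -(37365 + (-3 + ((½)*(-5 + 1)/1²)²))*(-28624 - 17359) = -(37365 + (-3 + ((½)*1*(-4))²))*(-45983) = -(37365 + (-3 + (-2)²))*(-45983) = -(37365 + (-3 + 4))*(-45983) = -(37365 + 1)*(-45983) = -37366*(-45983) = -1*(-1718200778) = 1718200778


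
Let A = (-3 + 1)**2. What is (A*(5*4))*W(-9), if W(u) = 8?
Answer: 640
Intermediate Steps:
A = 4 (A = (-2)**2 = 4)
(A*(5*4))*W(-9) = (4*(5*4))*8 = (4*20)*8 = 80*8 = 640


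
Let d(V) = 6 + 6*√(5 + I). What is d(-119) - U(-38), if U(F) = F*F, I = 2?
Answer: -1438 + 6*√7 ≈ -1422.1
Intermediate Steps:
U(F) = F²
d(V) = 6 + 6*√7 (d(V) = 6 + 6*√(5 + 2) = 6 + 6*√7)
d(-119) - U(-38) = (6 + 6*√7) - 1*(-38)² = (6 + 6*√7) - 1*1444 = (6 + 6*√7) - 1444 = -1438 + 6*√7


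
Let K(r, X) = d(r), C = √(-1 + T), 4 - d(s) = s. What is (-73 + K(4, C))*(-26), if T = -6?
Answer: 1898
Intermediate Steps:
d(s) = 4 - s
C = I*√7 (C = √(-1 - 6) = √(-7) = I*√7 ≈ 2.6458*I)
K(r, X) = 4 - r
(-73 + K(4, C))*(-26) = (-73 + (4 - 1*4))*(-26) = (-73 + (4 - 4))*(-26) = (-73 + 0)*(-26) = -73*(-26) = 1898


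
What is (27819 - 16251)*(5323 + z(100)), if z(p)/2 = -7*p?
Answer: 45381264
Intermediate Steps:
z(p) = -14*p (z(p) = 2*(-7*p) = -14*p)
(27819 - 16251)*(5323 + z(100)) = (27819 - 16251)*(5323 - 14*100) = 11568*(5323 - 1400) = 11568*3923 = 45381264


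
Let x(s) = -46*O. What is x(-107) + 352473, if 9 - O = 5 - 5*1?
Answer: 352059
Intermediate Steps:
O = 9 (O = 9 - (5 - 5*1) = 9 - (5 - 5) = 9 - 1*0 = 9 + 0 = 9)
x(s) = -414 (x(s) = -46*9 = -414)
x(-107) + 352473 = -414 + 352473 = 352059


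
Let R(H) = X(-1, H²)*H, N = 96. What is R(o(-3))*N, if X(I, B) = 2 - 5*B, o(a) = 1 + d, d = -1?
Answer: 0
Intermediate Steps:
o(a) = 0 (o(a) = 1 - 1 = 0)
R(H) = H*(2 - 5*H²) (R(H) = (2 - 5*H²)*H = H*(2 - 5*H²))
R(o(-3))*N = (0*(2 - 5*0²))*96 = (0*(2 - 5*0))*96 = (0*(2 + 0))*96 = (0*2)*96 = 0*96 = 0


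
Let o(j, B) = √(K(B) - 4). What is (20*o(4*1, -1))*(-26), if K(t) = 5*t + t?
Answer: -520*I*√10 ≈ -1644.4*I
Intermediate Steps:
K(t) = 6*t
o(j, B) = √(-4 + 6*B) (o(j, B) = √(6*B - 4) = √(-4 + 6*B))
(20*o(4*1, -1))*(-26) = (20*√(-4 + 6*(-1)))*(-26) = (20*√(-4 - 6))*(-26) = (20*√(-10))*(-26) = (20*(I*√10))*(-26) = (20*I*√10)*(-26) = -520*I*√10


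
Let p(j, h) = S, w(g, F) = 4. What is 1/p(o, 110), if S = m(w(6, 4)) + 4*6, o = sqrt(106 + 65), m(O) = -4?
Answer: 1/20 ≈ 0.050000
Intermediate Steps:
o = 3*sqrt(19) (o = sqrt(171) = 3*sqrt(19) ≈ 13.077)
S = 20 (S = -4 + 4*6 = -4 + 24 = 20)
p(j, h) = 20
1/p(o, 110) = 1/20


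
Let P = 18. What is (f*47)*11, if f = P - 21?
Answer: -1551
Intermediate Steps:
f = -3 (f = 18 - 21 = -3)
(f*47)*11 = -3*47*11 = -141*11 = -1551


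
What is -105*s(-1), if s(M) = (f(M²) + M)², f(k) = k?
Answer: 0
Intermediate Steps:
s(M) = (M + M²)² (s(M) = (M² + M)² = (M + M²)²)
-105*s(-1) = -105*(-1)²*(1 - 1)² = -105*0² = -105*0 = 0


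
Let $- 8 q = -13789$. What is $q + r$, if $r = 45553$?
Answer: $\frac{378213}{8} \approx 47277.0$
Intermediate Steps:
$q = \frac{13789}{8}$ ($q = \left(- \frac{1}{8}\right) \left(-13789\right) = \frac{13789}{8} \approx 1723.6$)
$q + r = \frac{13789}{8} + 45553 = \frac{378213}{8}$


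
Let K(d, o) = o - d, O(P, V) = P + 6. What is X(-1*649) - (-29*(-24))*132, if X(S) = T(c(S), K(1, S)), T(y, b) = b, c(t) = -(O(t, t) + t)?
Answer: -92522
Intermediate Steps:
O(P, V) = 6 + P
c(t) = -6 - 2*t (c(t) = -((6 + t) + t) = -(6 + 2*t) = -6 - 2*t)
X(S) = -1 + S (X(S) = S - 1*1 = S - 1 = -1 + S)
X(-1*649) - (-29*(-24))*132 = (-1 - 1*649) - (-29*(-24))*132 = (-1 - 649) - 696*132 = -650 - 1*91872 = -650 - 91872 = -92522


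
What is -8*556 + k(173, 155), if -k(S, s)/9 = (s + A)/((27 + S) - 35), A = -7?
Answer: -245084/55 ≈ -4456.1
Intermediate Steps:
k(S, s) = -9*(-7 + s)/(-8 + S) (k(S, s) = -9*(s - 7)/((27 + S) - 35) = -9*(-7 + s)/(-8 + S))
-8*556 + k(173, 155) = -8*556 + 9*(7 - 1*155)/(-8 + 173) = -4448 + 9*(7 - 155)/165 = -4448 + 9*(1/165)*(-148) = -4448 - 444/55 = -245084/55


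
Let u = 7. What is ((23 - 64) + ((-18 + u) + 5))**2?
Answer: 2209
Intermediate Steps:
((23 - 64) + ((-18 + u) + 5))**2 = ((23 - 64) + ((-18 + 7) + 5))**2 = (-41 + (-11 + 5))**2 = (-41 - 6)**2 = (-47)**2 = 2209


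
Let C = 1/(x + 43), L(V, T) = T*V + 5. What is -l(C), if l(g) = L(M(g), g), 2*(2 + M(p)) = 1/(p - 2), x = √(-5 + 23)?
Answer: -129585479/26194286 - 48411*√2/13097143 ≈ -4.9523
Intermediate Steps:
x = 3*√2 (x = √18 = 3*√2 ≈ 4.2426)
M(p) = -2 + 1/(2*(-2 + p)) (M(p) = -2 + 1/(2*(p - 2)) = -2 + 1/(2*(-2 + p)))
L(V, T) = 5 + T*V
C = 1/(43 + 3*√2) (C = 1/(3*√2 + 43) = 1/(43 + 3*√2) ≈ 0.021167)
l(g) = 5 + g*(9 - 4*g)/(2*(-2 + g)) (l(g) = 5 + g*((9 - 4*g)/(2*(-2 + g))) = 5 + g*(9 - 4*g)/(2*(-2 + g)))
-l(C) = -(-20 - 4*(43/1831 - 3*√2/1831)² + 19*(43/1831 - 3*√2/1831))/(2*(-2 + (43/1831 - 3*√2/1831))) = -(-20 - 4*(43/1831 - 3*√2/1831)² + (817/1831 - 57*√2/1831))/(2*(-3619/1831 - 3*√2/1831)) = -(-35803/1831 - 4*(43/1831 - 3*√2/1831)² - 57*√2/1831)/(2*(-3619/1831 - 3*√2/1831))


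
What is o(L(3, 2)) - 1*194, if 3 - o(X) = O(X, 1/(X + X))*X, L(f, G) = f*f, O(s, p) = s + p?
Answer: -545/2 ≈ -272.50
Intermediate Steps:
O(s, p) = p + s
L(f, G) = f²
o(X) = 3 - X*(X + 1/(2*X)) (o(X) = 3 - (1/(X + X) + X)*X = 3 - (1/(2*X) + X)*X = 3 - (X + 1/(2*X))*X = 3 - X*(X + 1/(2*X)))
o(L(3, 2)) - 1*194 = (5/2 - (3²)²) - 1*194 = (5/2 - 1*9²) - 194 = (5/2 - 1*81) - 194 = (5/2 - 81) - 194 = -157/2 - 194 = -545/2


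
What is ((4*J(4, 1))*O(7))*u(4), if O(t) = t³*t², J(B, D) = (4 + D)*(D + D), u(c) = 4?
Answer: 2689120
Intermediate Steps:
J(B, D) = 2*D*(4 + D) (J(B, D) = (4 + D)*(2*D) = 2*D*(4 + D))
O(t) = t⁵
((4*J(4, 1))*O(7))*u(4) = ((4*(2*1*(4 + 1)))*7⁵)*4 = ((4*(2*1*5))*16807)*4 = ((4*10)*16807)*4 = (40*16807)*4 = 672280*4 = 2689120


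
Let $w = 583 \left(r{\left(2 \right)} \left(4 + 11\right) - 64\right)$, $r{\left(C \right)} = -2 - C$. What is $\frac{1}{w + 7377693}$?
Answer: $\frac{1}{7305401} \approx 1.3689 \cdot 10^{-7}$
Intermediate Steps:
$w = -72292$ ($w = 583 \left(\left(-2 - 2\right) \left(4 + 11\right) - 64\right) = 583 \left(\left(-2 - 2\right) 15 - 64\right) = 583 \left(\left(-4\right) 15 - 64\right) = 583 \left(-60 - 64\right) = 583 \left(-124\right) = -72292$)
$\frac{1}{w + 7377693} = \frac{1}{-72292 + 7377693} = \frac{1}{7305401}$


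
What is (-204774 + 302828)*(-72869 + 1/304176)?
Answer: -1086683501232461/152088 ≈ -7.1451e+9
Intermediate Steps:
(-204774 + 302828)*(-72869 + 1/304176) = 98054*(-72869 + 1/304176) = 98054*(-22165000943/304176) = -1086683501232461/152088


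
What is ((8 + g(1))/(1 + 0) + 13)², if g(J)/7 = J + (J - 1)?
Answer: 784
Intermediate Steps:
g(J) = -7 + 14*J (g(J) = 7*(J + (J - 1)) = 7*(J + (-1 + J)) = 7*(-1 + 2*J) = -7 + 14*J)
((8 + g(1))/(1 + 0) + 13)² = ((8 + (-7 + 14*1))/(1 + 0) + 13)² = ((8 + (-7 + 14))/1 + 13)² = ((8 + 7)*1 + 13)² = (15*1 + 13)² = (15 + 13)² = 28² = 784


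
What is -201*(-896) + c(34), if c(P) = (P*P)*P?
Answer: 219400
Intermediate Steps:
c(P) = P³ (c(P) = P²*P = P³)
-201*(-896) + c(34) = -201*(-896) + 34³ = 180096 + 39304 = 219400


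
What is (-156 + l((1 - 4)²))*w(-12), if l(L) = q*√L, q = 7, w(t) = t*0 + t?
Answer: 1620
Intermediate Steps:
w(t) = t (w(t) = 0 + t = t)
l(L) = 7*√L
(-156 + l((1 - 4)²))*w(-12) = (-156 + 7*√((1 - 4)²))*(-12) = (-156 + 7*√((-3)²))*(-12) = (-156 + 7*√9)*(-12) = (-156 + 7*3)*(-12) = (-156 + 21)*(-12) = -135*(-12) = 1620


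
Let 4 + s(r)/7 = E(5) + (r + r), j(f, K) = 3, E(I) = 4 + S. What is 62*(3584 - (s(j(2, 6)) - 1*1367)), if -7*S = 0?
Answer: 304358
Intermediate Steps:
S = 0 (S = -⅐*0 = 0)
E(I) = 4 (E(I) = 4 + 0 = 4)
s(r) = 14*r (s(r) = -28 + 7*(4 + (r + r)) = -28 + 7*(4 + 2*r) = -28 + (28 + 14*r) = 14*r)
62*(3584 - (s(j(2, 6)) - 1*1367)) = 62*(3584 - (14*3 - 1*1367)) = 62*(3584 - (42 - 1367)) = 62*(3584 - 1*(-1325)) = 62*(3584 + 1325) = 62*4909 = 304358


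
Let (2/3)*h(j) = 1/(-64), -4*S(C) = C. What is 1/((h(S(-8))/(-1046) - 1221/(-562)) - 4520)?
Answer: -37622528/169972087093 ≈ -0.00022135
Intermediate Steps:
S(C) = -C/4
h(j) = -3/128 (h(j) = (3/2)/(-64) = (3/2)*(-1/64) = -3/128)
1/((h(S(-8))/(-1046) - 1221/(-562)) - 4520) = 1/((-3/128/(-1046) - 1221/(-562)) - 4520) = 1/((-3/128*(-1/1046) - 1221*(-1/562)) - 4520) = 1/((3/133888 + 1221/562) - 4520) = 1/(81739467/37622528 - 4520) = 1/(-169972087093/37622528) = -37622528/169972087093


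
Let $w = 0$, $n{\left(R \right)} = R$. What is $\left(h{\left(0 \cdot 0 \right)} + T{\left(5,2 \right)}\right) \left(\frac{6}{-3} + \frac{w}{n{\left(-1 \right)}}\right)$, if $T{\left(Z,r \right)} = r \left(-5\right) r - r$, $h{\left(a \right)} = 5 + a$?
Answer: $34$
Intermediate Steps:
$T{\left(Z,r \right)} = - r - 5 r^{2}$ ($T{\left(Z,r \right)} = - 5 r r - r = - 5 r^{2} - r = - r - 5 r^{2}$)
$\left(h{\left(0 \cdot 0 \right)} + T{\left(5,2 \right)}\right) \left(\frac{6}{-3} + \frac{w}{n{\left(-1 \right)}}\right) = \left(\left(5 + 0 \cdot 0\right) - 2 \left(1 + 5 \cdot 2\right)\right) \left(\frac{6}{-3} + \frac{0}{-1}\right) = \left(\left(5 + 0\right) - 2 \left(1 + 10\right)\right) \left(6 \left(- \frac{1}{3}\right) + 0 \left(-1\right)\right) = \left(5 - 2 \cdot 11\right) \left(-2 + 0\right) = \left(5 - 22\right) \left(-2\right) = \left(-17\right) \left(-2\right) = 34$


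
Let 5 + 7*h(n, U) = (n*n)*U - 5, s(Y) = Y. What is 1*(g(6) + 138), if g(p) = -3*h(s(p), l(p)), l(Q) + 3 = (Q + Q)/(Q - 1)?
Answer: 5304/35 ≈ 151.54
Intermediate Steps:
l(Q) = -3 + 2*Q/(-1 + Q) (l(Q) = -3 + (Q + Q)/(Q - 1) = -3 + (2*Q)/(-1 + Q) = -3 + 2*Q/(-1 + Q))
h(n, U) = -10/7 + U*n**2/7 (h(n, U) = -5/7 + ((n*n)*U - 5)/7 = -5/7 + (n**2*U - 5)/7 = -5/7 + (U*n**2 - 5)/7 = -5/7 + (-5 + U*n**2)/7 = -5/7 + (-5/7 + U*n**2/7) = -10/7 + U*n**2/7)
g(p) = 30/7 - 3*p**2*(3 - p)/(7*(-1 + p)) (g(p) = -3*(-10/7 + ((3 - p)/(-1 + p))*p**2/7) = -3*(-10/7 + p**2*(3 - p)/(7*(-1 + p))) = 30/7 - 3*p**2*(3 - p)/(7*(-1 + p)))
1*(g(6) + 138) = 1*(3*(-10 + 10*6 + 6**2*(-3 + 6))/(7*(-1 + 6)) + 138) = 1*((3/7)*(-10 + 60 + 36*3)/5 + 138) = 1*((3/7)*(1/5)*(-10 + 60 + 108) + 138) = 1*((3/7)*(1/5)*158 + 138) = 1*(474/35 + 138) = 1*(5304/35) = 5304/35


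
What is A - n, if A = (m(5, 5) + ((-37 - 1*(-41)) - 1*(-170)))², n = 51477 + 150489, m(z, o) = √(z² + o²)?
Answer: -171640 + 1740*√2 ≈ -1.6918e+5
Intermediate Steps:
m(z, o) = √(o² + z²)
n = 201966
A = (174 + 5*√2)² (A = (√(5² + 5²) + ((-37 - 1*(-41)) - 1*(-170)))² = (√(25 + 25) + ((-37 + 41) + 170))² = (√50 + (4 + 170))² = (5*√2 + 174)² = (174 + 5*√2)² ≈ 32787.)
A - n = (30326 + 1740*√2) - 1*201966 = (30326 + 1740*√2) - 201966 = -171640 + 1740*√2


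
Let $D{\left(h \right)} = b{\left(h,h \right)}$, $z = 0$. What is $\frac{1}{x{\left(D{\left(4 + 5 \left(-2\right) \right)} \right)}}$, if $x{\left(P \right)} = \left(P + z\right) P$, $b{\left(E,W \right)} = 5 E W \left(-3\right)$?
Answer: $\frac{1}{291600} \approx 3.4294 \cdot 10^{-6}$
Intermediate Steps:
$b{\left(E,W \right)} = - 15 E W$ ($b{\left(E,W \right)} = 5 E W \left(-3\right) = - 15 E W$)
$D{\left(h \right)} = - 15 h^{2}$ ($D{\left(h \right)} = - 15 h h = - 15 h^{2}$)
$x{\left(P \right)} = P^{2}$ ($x{\left(P \right)} = \left(P + 0\right) P = P P = P^{2}$)
$\frac{1}{x{\left(D{\left(4 + 5 \left(-2\right) \right)} \right)}} = \frac{1}{\left(- 15 \left(4 + 5 \left(-2\right)\right)^{2}\right)^{2}} = \frac{1}{\left(- 15 \left(4 - 10\right)^{2}\right)^{2}} = \frac{1}{\left(- 15 \left(-6\right)^{2}\right)^{2}} = \frac{1}{\left(\left(-15\right) 36\right)^{2}} = \frac{1}{\left(-540\right)^{2}} = \frac{1}{291600}$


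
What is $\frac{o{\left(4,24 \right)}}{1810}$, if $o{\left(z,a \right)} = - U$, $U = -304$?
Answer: $\frac{152}{905} \approx 0.16796$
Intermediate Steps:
$o{\left(z,a \right)} = 304$ ($o{\left(z,a \right)} = \left(-1\right) \left(-304\right) = 304$)
$\frac{o{\left(4,24 \right)}}{1810} = \frac{304}{1810} = 304 \cdot \frac{1}{1810} = \frac{152}{905}$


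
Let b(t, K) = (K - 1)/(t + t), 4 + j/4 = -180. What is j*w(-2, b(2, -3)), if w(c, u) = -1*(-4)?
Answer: -2944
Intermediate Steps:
j = -736 (j = -16 + 4*(-180) = -16 - 720 = -736)
b(t, K) = (-1 + K)/(2*t) (b(t, K) = (-1 + K)/((2*t)) = (-1 + K)*(1/(2*t)) = (-1 + K)/(2*t))
w(c, u) = 4
j*w(-2, b(2, -3)) = -736*4 = -2944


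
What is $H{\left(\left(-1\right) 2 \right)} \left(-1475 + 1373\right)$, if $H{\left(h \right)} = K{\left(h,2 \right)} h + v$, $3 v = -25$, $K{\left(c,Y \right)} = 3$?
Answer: $1462$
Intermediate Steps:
$v = - \frac{25}{3}$ ($v = \frac{1}{3} \left(-25\right) = - \frac{25}{3} \approx -8.3333$)
$H{\left(h \right)} = - \frac{25}{3} + 3 h$ ($H{\left(h \right)} = 3 h - \frac{25}{3} = - \frac{25}{3} + 3 h$)
$H{\left(\left(-1\right) 2 \right)} \left(-1475 + 1373\right) = \left(- \frac{25}{3} + 3 \left(\left(-1\right) 2\right)\right) \left(-1475 + 1373\right) = \left(- \frac{25}{3} + 3 \left(-2\right)\right) \left(-102\right) = \left(- \frac{25}{3} - 6\right) \left(-102\right) = \left(- \frac{43}{3}\right) \left(-102\right) = 1462$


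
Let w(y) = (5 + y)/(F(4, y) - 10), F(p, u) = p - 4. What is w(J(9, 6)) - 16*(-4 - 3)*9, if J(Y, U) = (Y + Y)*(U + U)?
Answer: 9859/10 ≈ 985.90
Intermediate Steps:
F(p, u) = -4 + p
J(Y, U) = 4*U*Y (J(Y, U) = (2*Y)*(2*U) = 4*U*Y)
w(y) = -1/2 - y/10 (w(y) = (5 + y)/((-4 + 4) - 10) = (5 + y)/(0 - 10) = (5 + y)/(-10) = (5 + y)*(-1/10) = -1/2 - y/10)
w(J(9, 6)) - 16*(-4 - 3)*9 = (-1/2 - 2*6*9/5) - 16*(-4 - 3)*9 = (-1/2 - 1/10*216) - 16*(-7)*9 = (-1/2 - 108/5) + 112*9 = -221/10 + 1008 = 9859/10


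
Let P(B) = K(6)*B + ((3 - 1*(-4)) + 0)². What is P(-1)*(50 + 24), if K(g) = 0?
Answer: 3626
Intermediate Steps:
P(B) = 49 (P(B) = 0*B + ((3 - 1*(-4)) + 0)² = 0 + ((3 + 4) + 0)² = 0 + (7 + 0)² = 0 + 7² = 0 + 49 = 49)
P(-1)*(50 + 24) = 49*(50 + 24) = 49*74 = 3626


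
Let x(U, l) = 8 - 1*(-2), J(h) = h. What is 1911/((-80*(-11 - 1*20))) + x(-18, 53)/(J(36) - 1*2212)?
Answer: 129173/168640 ≈ 0.76597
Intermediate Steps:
x(U, l) = 10 (x(U, l) = 8 + 2 = 10)
1911/((-80*(-11 - 1*20))) + x(-18, 53)/(J(36) - 1*2212) = 1911/((-80*(-11 - 1*20))) + 10/(36 - 1*2212) = 1911/((-80*(-11 - 20))) + 10/(36 - 2212) = 1911/((-80*(-31))) + 10/(-2176) = 1911/2480 + 10*(-1/2176) = 1911*(1/2480) - 5/1088 = 1911/2480 - 5/1088 = 129173/168640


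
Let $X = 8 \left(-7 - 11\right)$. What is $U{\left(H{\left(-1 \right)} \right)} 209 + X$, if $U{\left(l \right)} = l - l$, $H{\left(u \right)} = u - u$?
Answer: $-144$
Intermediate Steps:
$H{\left(u \right)} = 0$
$U{\left(l \right)} = 0$
$X = -144$ ($X = 8 \left(-18\right) = -144$)
$U{\left(H{\left(-1 \right)} \right)} 209 + X = 0 \cdot 209 - 144 = 0 - 144 = -144$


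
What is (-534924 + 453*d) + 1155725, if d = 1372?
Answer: 1242317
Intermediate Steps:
(-534924 + 453*d) + 1155725 = (-534924 + 453*1372) + 1155725 = (-534924 + 621516) + 1155725 = 86592 + 1155725 = 1242317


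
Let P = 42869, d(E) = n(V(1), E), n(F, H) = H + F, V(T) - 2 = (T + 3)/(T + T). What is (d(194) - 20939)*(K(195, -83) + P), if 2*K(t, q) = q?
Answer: -1776570355/2 ≈ -8.8829e+8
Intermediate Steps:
K(t, q) = q/2
V(T) = 2 + (3 + T)/(2*T) (V(T) = 2 + (T + 3)/(T + T) = 2 + (3 + T)/((2*T)) = 2 + (3 + T)*(1/(2*T)) = 2 + (3 + T)/(2*T))
n(F, H) = F + H
d(E) = 4 + E (d(E) = (1/2)*(3 + 5*1)/1 + E = (1/2)*1*(3 + 5) + E = (1/2)*1*8 + E = 4 + E)
(d(194) - 20939)*(K(195, -83) + P) = ((4 + 194) - 20939)*((1/2)*(-83) + 42869) = (198 - 20939)*(-83/2 + 42869) = -20741*85655/2 = -1776570355/2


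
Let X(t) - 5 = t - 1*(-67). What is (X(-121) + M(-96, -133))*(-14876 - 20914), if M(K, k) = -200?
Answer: 8911710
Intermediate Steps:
X(t) = 72 + t (X(t) = 5 + (t - 1*(-67)) = 5 + (t + 67) = 5 + (67 + t) = 72 + t)
(X(-121) + M(-96, -133))*(-14876 - 20914) = ((72 - 121) - 200)*(-14876 - 20914) = (-49 - 200)*(-35790) = -249*(-35790) = 8911710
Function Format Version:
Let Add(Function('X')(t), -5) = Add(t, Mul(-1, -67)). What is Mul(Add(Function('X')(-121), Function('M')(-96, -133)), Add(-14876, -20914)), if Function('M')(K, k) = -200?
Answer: 8911710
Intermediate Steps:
Function('X')(t) = Add(72, t) (Function('X')(t) = Add(5, Add(t, Mul(-1, -67))) = Add(5, Add(t, 67)) = Add(5, Add(67, t)) = Add(72, t))
Mul(Add(Function('X')(-121), Function('M')(-96, -133)), Add(-14876, -20914)) = Mul(Add(Add(72, -121), -200), Add(-14876, -20914)) = Mul(Add(-49, -200), -35790) = Mul(-249, -35790) = 8911710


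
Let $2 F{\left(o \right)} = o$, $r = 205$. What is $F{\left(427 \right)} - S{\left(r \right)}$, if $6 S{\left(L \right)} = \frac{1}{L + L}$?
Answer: $\frac{525209}{2460} \approx 213.5$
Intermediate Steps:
$S{\left(L \right)} = \frac{1}{12 L}$ ($S{\left(L \right)} = \frac{1}{6 \left(L + L\right)} = \frac{1}{6 \cdot 2 L} = \frac{\frac{1}{2} \frac{1}{L}}{6} = \frac{1}{12 L}$)
$F{\left(o \right)} = \frac{o}{2}$
$F{\left(427 \right)} - S{\left(r \right)} = \frac{1}{2} \cdot 427 - \frac{1}{12 \cdot 205} = \frac{427}{2} - \frac{1}{12} \cdot \frac{1}{205} = \frac{427}{2} - \frac{1}{2460} = \frac{525209}{2460}$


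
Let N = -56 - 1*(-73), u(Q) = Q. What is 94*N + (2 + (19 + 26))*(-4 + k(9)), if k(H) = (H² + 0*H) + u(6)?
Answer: 5499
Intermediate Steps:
N = 17 (N = -56 + 73 = 17)
k(H) = 6 + H² (k(H) = (H² + 0*H) + 6 = (H² + 0) + 6 = H² + 6 = 6 + H²)
94*N + (2 + (19 + 26))*(-4 + k(9)) = 94*17 + (2 + (19 + 26))*(-4 + (6 + 9²)) = 1598 + (2 + 45)*(-4 + (6 + 81)) = 1598 + 47*(-4 + 87) = 1598 + 47*83 = 1598 + 3901 = 5499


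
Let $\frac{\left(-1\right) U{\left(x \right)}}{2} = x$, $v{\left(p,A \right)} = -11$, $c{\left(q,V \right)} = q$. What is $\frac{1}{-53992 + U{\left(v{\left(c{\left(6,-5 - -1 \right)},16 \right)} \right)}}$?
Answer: $- \frac{1}{53970} \approx -1.8529 \cdot 10^{-5}$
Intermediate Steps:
$U{\left(x \right)} = - 2 x$
$\frac{1}{-53992 + U{\left(v{\left(c{\left(6,-5 - -1 \right)},16 \right)} \right)}} = \frac{1}{-53992 - -22} = \frac{1}{-53992 + 22} = \frac{1}{-53970} = - \frac{1}{53970}$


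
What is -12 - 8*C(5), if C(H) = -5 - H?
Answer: 68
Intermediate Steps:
-12 - 8*C(5) = -12 - 8*(-5 - 1*5) = -12 - 8*(-5 - 5) = -12 - 8*(-10) = -12 + 80 = 68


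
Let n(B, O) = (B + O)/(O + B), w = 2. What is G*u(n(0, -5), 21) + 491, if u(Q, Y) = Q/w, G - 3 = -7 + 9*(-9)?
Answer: 897/2 ≈ 448.50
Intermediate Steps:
G = -85 (G = 3 + (-7 + 9*(-9)) = 3 + (-7 - 81) = 3 - 88 = -85)
n(B, O) = 1 (n(B, O) = (B + O)/(B + O) = 1)
u(Q, Y) = Q/2
G*u(n(0, -5), 21) + 491 = -85/2 + 491 = 897/2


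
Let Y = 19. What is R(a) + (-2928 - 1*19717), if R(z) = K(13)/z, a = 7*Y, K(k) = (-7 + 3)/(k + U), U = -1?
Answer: -9035356/399 ≈ -22645.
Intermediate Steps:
K(k) = -4/(-1 + k) (K(k) = (-7 + 3)/(k - 1) = -4/(-1 + k))
a = 133 (a = 7*19 = 133)
R(z) = -1/(3*z) (R(z) = (-4/(-1 + 13))/z = (-4/12)/z = (-4*1/12)/z = -1/(3*z))
R(a) + (-2928 - 1*19717) = -⅓/133 + (-2928 - 1*19717) = -⅓*1/133 + (-2928 - 19717) = -1/399 - 22645 = -9035356/399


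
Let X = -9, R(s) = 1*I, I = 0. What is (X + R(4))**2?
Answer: 81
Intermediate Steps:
R(s) = 0 (R(s) = 1*0 = 0)
(X + R(4))**2 = (-9 + 0)**2 = (-9)**2 = 81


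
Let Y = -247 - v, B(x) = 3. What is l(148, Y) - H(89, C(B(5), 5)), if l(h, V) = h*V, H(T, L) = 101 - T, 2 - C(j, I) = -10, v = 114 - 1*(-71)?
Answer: -63948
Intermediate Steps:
v = 185 (v = 114 + 71 = 185)
C(j, I) = 12 (C(j, I) = 2 - 1*(-10) = 2 + 10 = 12)
Y = -432 (Y = -247 - 1*185 = -247 - 185 = -432)
l(h, V) = V*h
l(148, Y) - H(89, C(B(5), 5)) = -432*148 - (101 - 1*89) = -63936 - (101 - 89) = -63936 - 1*12 = -63936 - 12 = -63948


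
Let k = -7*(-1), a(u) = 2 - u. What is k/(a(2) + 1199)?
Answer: 7/1199 ≈ 0.0058382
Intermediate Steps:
k = 7
k/(a(2) + 1199) = 7/((2 - 1*2) + 1199) = 7/((2 - 2) + 1199) = 7/(0 + 1199) = 7/1199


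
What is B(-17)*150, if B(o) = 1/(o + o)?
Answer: -75/17 ≈ -4.4118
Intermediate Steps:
B(o) = 1/(2*o)
B(-17)*150 = ((1/2)/(-17))*150 = ((1/2)*(-1/17))*150 = -1/34*150 = -75/17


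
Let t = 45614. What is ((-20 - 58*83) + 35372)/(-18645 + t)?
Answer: 30538/26969 ≈ 1.1323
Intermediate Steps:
((-20 - 58*83) + 35372)/(-18645 + t) = ((-20 - 58*83) + 35372)/(-18645 + 45614) = ((-20 - 4814) + 35372)/26969 = (-4834 + 35372)*(1/26969) = 30538*(1/26969) = 30538/26969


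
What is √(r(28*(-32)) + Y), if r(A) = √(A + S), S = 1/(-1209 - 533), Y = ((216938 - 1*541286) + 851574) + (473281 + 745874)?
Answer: √(5299504912884 + 1742*I*√2718971086)/1742 ≈ 1321.5 + 0.011325*I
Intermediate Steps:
Y = 1746381 (Y = ((216938 - 541286) + 851574) + 1219155 = (-324348 + 851574) + 1219155 = 527226 + 1219155 = 1746381)
S = -1/1742 (S = 1/(-1742) = -1/1742 ≈ -0.00057405)
r(A) = √(-1/1742 + A) (r(A) = √(A - 1/1742) = √(-1/1742 + A))
√(r(28*(-32)) + Y) = √(√(-1742 + 3034564*(28*(-32)))/1742 + 1746381) = √(√(-1742 + 3034564*(-896))/1742 + 1746381) = √(√(-1742 - 2718969344)/1742 + 1746381) = √(√(-2718971086)/1742 + 1746381) = √((I*√2718971086)/1742 + 1746381) = √(I*√2718971086/1742 + 1746381) = √(1746381 + I*√2718971086/1742)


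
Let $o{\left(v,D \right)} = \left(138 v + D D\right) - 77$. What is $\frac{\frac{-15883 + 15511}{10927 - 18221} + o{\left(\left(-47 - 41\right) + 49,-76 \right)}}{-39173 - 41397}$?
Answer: $- \frac{231257}{58767758} \approx -0.0039351$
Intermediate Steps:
$o{\left(v,D \right)} = -77 + D^{2} + 138 v$ ($o{\left(v,D \right)} = \left(138 v + D^{2}\right) - 77 = \left(D^{2} + 138 v\right) - 77 = -77 + D^{2} + 138 v$)
$\frac{\frac{-15883 + 15511}{10927 - 18221} + o{\left(\left(-47 - 41\right) + 49,-76 \right)}}{-39173 - 41397} = \frac{\frac{-15883 + 15511}{10927 - 18221} + \left(-77 + \left(-76\right)^{2} + 138 \left(\left(-47 - 41\right) + 49\right)\right)}{-39173 - 41397} = \frac{- \frac{372}{-7294} + \left(-77 + 5776 + 138 \left(-88 + 49\right)\right)}{-80570} = \left(\left(-372\right) \left(- \frac{1}{7294}\right) + \left(-77 + 5776 + 138 \left(-39\right)\right)\right) \left(- \frac{1}{80570}\right) = \left(\frac{186}{3647} - -317\right) \left(- \frac{1}{80570}\right) = \left(\frac{186}{3647} + 317\right) \left(- \frac{1}{80570}\right) = \frac{1156285}{3647} \left(- \frac{1}{80570}\right) = - \frac{231257}{58767758}$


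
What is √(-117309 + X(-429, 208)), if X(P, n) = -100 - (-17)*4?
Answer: I*√117341 ≈ 342.55*I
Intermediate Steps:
X(P, n) = -32 (X(P, n) = -100 - 1*(-68) = -100 + 68 = -32)
√(-117309 + X(-429, 208)) = √(-117309 - 32) = √(-117341) = I*√117341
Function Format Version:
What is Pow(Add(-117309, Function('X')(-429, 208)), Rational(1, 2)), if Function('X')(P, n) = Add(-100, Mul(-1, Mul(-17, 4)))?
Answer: Mul(I, Pow(117341, Rational(1, 2))) ≈ Mul(342.55, I)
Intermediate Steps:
Function('X')(P, n) = -32 (Function('X')(P, n) = Add(-100, Mul(-1, -68)) = Add(-100, 68) = -32)
Pow(Add(-117309, Function('X')(-429, 208)), Rational(1, 2)) = Pow(Add(-117309, -32), Rational(1, 2)) = Pow(-117341, Rational(1, 2)) = Mul(I, Pow(117341, Rational(1, 2)))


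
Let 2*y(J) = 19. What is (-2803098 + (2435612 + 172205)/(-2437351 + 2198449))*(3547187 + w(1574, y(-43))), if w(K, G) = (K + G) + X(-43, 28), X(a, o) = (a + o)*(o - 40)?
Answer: -1584413160765192971/159268 ≈ -9.9481e+12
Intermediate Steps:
y(J) = 19/2 (y(J) = (½)*19 = 19/2)
X(a, o) = (-40 + o)*(a + o) (X(a, o) = (a + o)*(-40 + o) = (-40 + o)*(a + o))
w(K, G) = 180 + G + K (w(K, G) = (K + G) + (28² - 40*(-43) - 40*28 - 43*28) = (G + K) + (784 + 1720 - 1120 - 1204) = (G + K) + 180 = 180 + G + K)
(-2803098 + (2435612 + 172205)/(-2437351 + 2198449))*(3547187 + w(1574, y(-43))) = (-2803098 + (2435612 + 172205)/(-2437351 + 2198449))*(3547187 + (180 + 19/2 + 1574)) = (-2803098 + 2607817/(-238902))*(3547187 + 3527/2) = (-2803098 + 2607817*(-1/238902))*(7097901/2) = (-2803098 - 2607817/238902)*(7097901/2) = -669668326213/238902*7097901/2 = -1584413160765192971/159268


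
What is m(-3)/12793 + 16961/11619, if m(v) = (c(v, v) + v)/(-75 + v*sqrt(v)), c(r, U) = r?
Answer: 68132661397/46673546238 - I*sqrt(3)/4017002 ≈ 1.4598 - 4.3118e-7*I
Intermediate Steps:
m(v) = 2*v/(-75 + v**(3/2)) (m(v) = (v + v)/(-75 + v*sqrt(v)) = (2*v)/(-75 + v**(3/2)) = 2*v/(-75 + v**(3/2)))
m(-3)/12793 + 16961/11619 = (2*(-3)/(-75 + (-3)**(3/2)))/12793 + 16961/11619 = (2*(-3)/(-75 - 3*I*sqrt(3)))*(1/12793) + 16961*(1/11619) = -6/(-75 - 3*I*sqrt(3))*(1/12793) + 16961/11619 = -6/(12793*(-75 - 3*I*sqrt(3))) + 16961/11619 = 16961/11619 - 6/(12793*(-75 - 3*I*sqrt(3)))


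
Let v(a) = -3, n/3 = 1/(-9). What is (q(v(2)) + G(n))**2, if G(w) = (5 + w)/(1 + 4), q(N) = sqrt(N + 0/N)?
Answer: -479/225 + 28*I*sqrt(3)/15 ≈ -2.1289 + 3.2332*I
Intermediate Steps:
n = -1/3 (n = 3/(-9) = 3*(-1/9) = -1/3 ≈ -0.33333)
q(N) = sqrt(N) (q(N) = sqrt(N + 0) = sqrt(N))
G(w) = 1 + w/5 (G(w) = (5 + w)/5 = (5 + w)*(1/5) = 1 + w/5)
(q(v(2)) + G(n))**2 = (sqrt(-3) + (1 + (1/5)*(-1/3)))**2 = (I*sqrt(3) + (1 - 1/15))**2 = (I*sqrt(3) + 14/15)**2 = (14/15 + I*sqrt(3))**2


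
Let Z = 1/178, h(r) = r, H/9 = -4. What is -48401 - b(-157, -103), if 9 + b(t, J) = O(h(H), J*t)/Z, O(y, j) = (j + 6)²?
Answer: -46581816954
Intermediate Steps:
H = -36 (H = 9*(-4) = -36)
O(y, j) = (6 + j)²
Z = 1/178 ≈ 0.0056180
b(t, J) = -9 + 178*(6 + J*t)² (b(t, J) = -9 + (6 + J*t)²/(1/178) = -9 + (6 + J*t)²*178 = -9 + 178*(6 + J*t)²)
-48401 - b(-157, -103) = -48401 - (-9 + 178*(6 - 103*(-157))²) = -48401 - (-9 + 178*(6 + 16171)²) = -48401 - (-9 + 178*16177²) = -48401 - (-9 + 178*261695329) = -48401 - (-9 + 46581768562) = -48401 - 1*46581768553 = -48401 - 46581768553 = -46581816954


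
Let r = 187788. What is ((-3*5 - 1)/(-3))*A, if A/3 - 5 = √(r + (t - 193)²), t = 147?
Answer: 80 + 64*√11869 ≈ 7052.5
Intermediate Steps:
A = 15 + 12*√11869 (A = 15 + 3*√(187788 + (147 - 193)²) = 15 + 3*√(187788 + (-46)²) = 15 + 3*√(187788 + 2116) = 15 + 3*√189904 = 15 + 3*(4*√11869) = 15 + 12*√11869 ≈ 1322.3)
((-3*5 - 1)/(-3))*A = ((-3*5 - 1)/(-3))*(15 + 12*√11869) = ((-15 - 1)*(-⅓))*(15 + 12*√11869) = (-16*(-⅓))*(15 + 12*√11869) = 16*(15 + 12*√11869)/3 = 80 + 64*√11869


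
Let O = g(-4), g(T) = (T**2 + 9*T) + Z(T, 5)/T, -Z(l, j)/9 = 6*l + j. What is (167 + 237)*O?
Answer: -25351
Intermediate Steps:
Z(l, j) = -54*l - 9*j (Z(l, j) = -9*(6*l + j) = -9*(j + 6*l) = -54*l - 9*j)
g(T) = T**2 + 9*T + (-45 - 54*T)/T (g(T) = (T**2 + 9*T) + (-54*T - 9*5)/T = (T**2 + 9*T) + (-54*T - 45)/T = (T**2 + 9*T) + (-45 - 54*T)/T = T**2 + 9*T + (-45 - 54*T)/T)
O = -251/4 (O = -54 + (-4)**2 - 45/(-4) + 9*(-4) = -54 + 16 - 45*(-1/4) - 36 = -54 + 16 + 45/4 - 36 = -251/4 ≈ -62.750)
(167 + 237)*O = (167 + 237)*(-251/4) = 404*(-251/4) = -25351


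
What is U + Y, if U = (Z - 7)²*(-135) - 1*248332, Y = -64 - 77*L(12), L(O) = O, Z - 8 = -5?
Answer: -251480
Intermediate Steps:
Z = 3 (Z = 8 - 5 = 3)
Y = -988 (Y = -64 - 77*12 = -64 - 924 = -988)
U = -250492 (U = (3 - 7)²*(-135) - 1*248332 = (-4)²*(-135) - 248332 = 16*(-135) - 248332 = -2160 - 248332 = -250492)
U + Y = -250492 - 988 = -251480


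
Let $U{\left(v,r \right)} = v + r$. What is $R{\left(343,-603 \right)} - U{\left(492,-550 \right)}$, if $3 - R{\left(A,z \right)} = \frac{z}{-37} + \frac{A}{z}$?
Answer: $\frac{1010053}{22311} \approx 45.272$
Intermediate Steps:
$R{\left(A,z \right)} = 3 + \frac{z}{37} - \frac{A}{z}$ ($R{\left(A,z \right)} = 3 - \left(\frac{z}{-37} + \frac{A}{z}\right) = 3 - \left(z \left(- \frac{1}{37}\right) + \frac{A}{z}\right) = 3 - \left(- \frac{z}{37} + \frac{A}{z}\right) = 3 + \frac{z}{37} - \frac{A}{z}$)
$U{\left(v,r \right)} = r + v$
$R{\left(343,-603 \right)} - U{\left(492,-550 \right)} = \left(3 + \frac{1}{37} \left(-603\right) - \frac{343}{-603}\right) - \left(-550 + 492\right) = \left(3 - \frac{603}{37} - 343 \left(- \frac{1}{603}\right)\right) - -58 = \left(3 - \frac{603}{37} + \frac{343}{603}\right) + 58 = - \frac{283985}{22311} + 58 = \frac{1010053}{22311}$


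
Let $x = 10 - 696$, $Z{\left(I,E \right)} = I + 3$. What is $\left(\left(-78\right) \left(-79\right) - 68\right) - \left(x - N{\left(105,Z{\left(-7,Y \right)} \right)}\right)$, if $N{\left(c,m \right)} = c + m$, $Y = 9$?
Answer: $6881$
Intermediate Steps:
$Z{\left(I,E \right)} = 3 + I$
$x = -686$ ($x = 10 - 696 = -686$)
$\left(\left(-78\right) \left(-79\right) - 68\right) - \left(x - N{\left(105,Z{\left(-7,Y \right)} \right)}\right) = \left(\left(-78\right) \left(-79\right) - 68\right) - \left(-686 - \left(105 + \left(3 - 7\right)\right)\right) = \left(6162 - 68\right) - \left(-686 - \left(105 - 4\right)\right) = 6094 - \left(-686 - 101\right) = 6094 - -787 = 6094 + 787 = 6881$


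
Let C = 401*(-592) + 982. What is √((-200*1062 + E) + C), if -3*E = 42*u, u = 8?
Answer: I*√448922 ≈ 670.02*I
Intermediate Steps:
E = -112 (E = -14*8 = -⅓*336 = -112)
C = -236410 (C = -237392 + 982 = -236410)
√((-200*1062 + E) + C) = √((-200*1062 - 112) - 236410) = √((-212400 - 112) - 236410) = √(-212512 - 236410) = √(-448922) = I*√448922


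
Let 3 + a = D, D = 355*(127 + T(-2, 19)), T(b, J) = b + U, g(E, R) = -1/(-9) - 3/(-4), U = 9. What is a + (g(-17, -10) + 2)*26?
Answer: 857545/18 ≈ 47641.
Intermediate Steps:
g(E, R) = 31/36 (g(E, R) = -1*(-⅑) - 3*(-¼) = ⅑ + ¾ = 31/36)
T(b, J) = 9 + b (T(b, J) = b + 9 = 9 + b)
D = 47570 (D = 355*(127 + (9 - 2)) = 355*(127 + 7) = 355*134 = 47570)
a = 47567 (a = -3 + 47570 = 47567)
a + (g(-17, -10) + 2)*26 = 47567 + (31/36 + 2)*26 = 47567 + (103/36)*26 = 47567 + 1339/18 = 857545/18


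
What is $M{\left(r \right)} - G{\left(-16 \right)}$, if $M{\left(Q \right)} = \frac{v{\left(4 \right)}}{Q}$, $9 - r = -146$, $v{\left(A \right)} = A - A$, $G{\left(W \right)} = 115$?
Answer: $-115$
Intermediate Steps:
$v{\left(A \right)} = 0$
$r = 155$ ($r = 9 - -146 = 9 + 146 = 155$)
$M{\left(Q \right)} = 0$ ($M{\left(Q \right)} = \frac{0}{Q} = 0$)
$M{\left(r \right)} - G{\left(-16 \right)} = 0 - 115 = -115$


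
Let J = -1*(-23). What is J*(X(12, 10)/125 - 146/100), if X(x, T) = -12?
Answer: -8947/250 ≈ -35.788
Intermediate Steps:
J = 23
J*(X(12, 10)/125 - 146/100) = 23*(-12/125 - 146/100) = 23*(-12*1/125 - 146*1/100) = 23*(-12/125 - 73/50) = 23*(-389/250) = -8947/250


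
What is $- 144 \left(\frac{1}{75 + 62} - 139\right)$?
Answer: $\frac{2742048}{137} \approx 20015.0$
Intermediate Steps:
$- 144 \left(\frac{1}{75 + 62} - 139\right) = - 144 \left(\frac{1}{137} - 139\right) = \left(-144\right) \left(- \frac{19042}{137}\right) = \frac{2742048}{137}$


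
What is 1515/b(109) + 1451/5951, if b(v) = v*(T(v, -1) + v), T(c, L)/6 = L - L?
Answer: 26255096/70703831 ≈ 0.37134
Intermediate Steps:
T(c, L) = 0 (T(c, L) = 6*(L - L) = 6*0 = 0)
b(v) = v**2 (b(v) = v*(0 + v) = v*v = v**2)
1515/b(109) + 1451/5951 = 1515/(109**2) + 1451/5951 = 1515/11881 + 1451*(1/5951) = 1515*(1/11881) + 1451/5951 = 1515/11881 + 1451/5951 = 26255096/70703831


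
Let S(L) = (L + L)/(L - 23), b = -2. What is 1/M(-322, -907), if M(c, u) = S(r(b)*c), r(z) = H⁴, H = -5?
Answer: 8751/17500 ≈ 0.50006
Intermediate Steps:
r(z) = 625 (r(z) = (-5)⁴ = 625)
S(L) = 2*L/(-23 + L) (S(L) = (2*L)/(-23 + L) = 2*L/(-23 + L))
M(c, u) = 1250*c/(-23 + 625*c) (M(c, u) = 2*(625*c)/(-23 + 625*c) = 1250*c/(-23 + 625*c))
1/M(-322, -907) = 1/(1250*(-322)/(-23 + 625*(-322))) = 1/(1250*(-322)/(-23 - 201250)) = 1/(1250*(-322)/(-201273)) = 1/(1250*(-322)*(-1/201273)) = 1/(17500/8751) = 8751/17500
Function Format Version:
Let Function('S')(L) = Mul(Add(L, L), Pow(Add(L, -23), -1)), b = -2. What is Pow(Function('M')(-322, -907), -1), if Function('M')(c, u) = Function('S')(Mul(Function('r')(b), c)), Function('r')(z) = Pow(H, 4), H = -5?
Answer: Rational(8751, 17500) ≈ 0.50006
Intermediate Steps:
Function('r')(z) = 625 (Function('r')(z) = Pow(-5, 4) = 625)
Function('S')(L) = Mul(2, L, Pow(Add(-23, L), -1)) (Function('S')(L) = Mul(Mul(2, L), Pow(Add(-23, L), -1)) = Mul(2, L, Pow(Add(-23, L), -1)))
Function('M')(c, u) = Mul(1250, c, Pow(Add(-23, Mul(625, c)), -1)) (Function('M')(c, u) = Mul(2, Mul(625, c), Pow(Add(-23, Mul(625, c)), -1)) = Mul(1250, c, Pow(Add(-23, Mul(625, c)), -1)))
Pow(Function('M')(-322, -907), -1) = Pow(Mul(1250, -322, Pow(Add(-23, Mul(625, -322)), -1)), -1) = Pow(Mul(1250, -322, Pow(Add(-23, -201250), -1)), -1) = Pow(Mul(1250, -322, Pow(-201273, -1)), -1) = Pow(Mul(1250, -322, Rational(-1, 201273)), -1) = Pow(Rational(17500, 8751), -1) = Rational(8751, 17500)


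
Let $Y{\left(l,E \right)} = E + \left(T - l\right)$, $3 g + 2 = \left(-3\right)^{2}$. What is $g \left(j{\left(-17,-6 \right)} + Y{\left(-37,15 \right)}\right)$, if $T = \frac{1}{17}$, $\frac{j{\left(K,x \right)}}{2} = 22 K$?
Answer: $- \frac{82817}{51} \approx -1623.9$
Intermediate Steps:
$g = \frac{7}{3}$ ($g = - \frac{2}{3} + \frac{\left(-3\right)^{2}}{3} = - \frac{2}{3} + \frac{1}{3} \cdot 9 = - \frac{2}{3} + 3 = \frac{7}{3} \approx 2.3333$)
$j{\left(K,x \right)} = 44 K$ ($j{\left(K,x \right)} = 2 \cdot 22 K = 44 K$)
$T = \frac{1}{17} \approx 0.058824$
$Y{\left(l,E \right)} = \frac{1}{17} + E - l$ ($Y{\left(l,E \right)} = E - \left(- \frac{1}{17} + l\right) = \frac{1}{17} + E - l$)
$g \left(j{\left(-17,-6 \right)} + Y{\left(-37,15 \right)}\right) = \frac{7 \left(44 \left(-17\right) + \left(\frac{1}{17} + 15 - -37\right)\right)}{3} = \frac{7 \left(-748 + \left(\frac{1}{17} + 15 + 37\right)\right)}{3} = \frac{7 \left(-748 + \frac{885}{17}\right)}{3} = \frac{7}{3} \left(- \frac{11831}{17}\right) = - \frac{82817}{51}$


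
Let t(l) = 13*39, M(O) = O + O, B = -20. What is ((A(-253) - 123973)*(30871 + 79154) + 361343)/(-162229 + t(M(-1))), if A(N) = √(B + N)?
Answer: 6819883991/80861 - 110025*I*√273/161722 ≈ 84341.0 - 11.241*I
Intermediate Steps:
M(O) = 2*O
t(l) = 507
A(N) = √(-20 + N)
((A(-253) - 123973)*(30871 + 79154) + 361343)/(-162229 + t(M(-1))) = ((√(-20 - 253) - 123973)*(30871 + 79154) + 361343)/(-162229 + 507) = ((√(-273) - 123973)*110025 + 361343)/(-161722) = ((I*√273 - 123973)*110025 + 361343)*(-1/161722) = ((-123973 + I*√273)*110025 + 361343)*(-1/161722) = ((-13640129325 + 110025*I*√273) + 361343)*(-1/161722) = (-13639767982 + 110025*I*√273)*(-1/161722) = 6819883991/80861 - 110025*I*√273/161722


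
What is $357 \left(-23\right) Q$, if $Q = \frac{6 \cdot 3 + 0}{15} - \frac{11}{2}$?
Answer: $\frac{353073}{10} \approx 35307.0$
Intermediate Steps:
$Q = - \frac{43}{10}$ ($Q = \left(18 + 0\right) \frac{1}{15} - \frac{11}{2} = 18 \cdot \frac{1}{15} - \frac{11}{2} = \frac{6}{5} - \frac{11}{2} = - \frac{43}{10} \approx -4.3$)
$357 \left(-23\right) Q = 357 \left(-23\right) \left(- \frac{43}{10}\right) = \left(-8211\right) \left(- \frac{43}{10}\right) = \frac{353073}{10}$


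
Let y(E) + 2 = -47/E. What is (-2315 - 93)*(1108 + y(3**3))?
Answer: -71794520/27 ≈ -2.6591e+6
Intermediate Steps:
y(E) = -2 - 47/E
(-2315 - 93)*(1108 + y(3**3)) = (-2315 - 93)*(1108 + (-2 - 47/(3**3))) = -2408*(1108 + (-2 - 47/27)) = -2408*(1108 - 101/27) = -2408*29815/27 = -71794520/27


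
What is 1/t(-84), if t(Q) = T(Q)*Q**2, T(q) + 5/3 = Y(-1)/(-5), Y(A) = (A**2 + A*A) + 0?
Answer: -5/72912 ≈ -6.8576e-5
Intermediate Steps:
Y(A) = 2*A**2 (Y(A) = (A**2 + A**2) + 0 = 2*A**2 + 0 = 2*A**2)
T(q) = -31/15 (T(q) = -5/3 + (2*(-1)**2)/(-5) = -5/3 + (2*1)*(-1/5) = -5/3 + 2*(-1/5) = -5/3 - 2/5 = -31/15)
t(Q) = -31*Q**2/15
1/t(-84) = 1/(-31/15*(-84)**2) = 1/(-31/15*7056) = 1/(-72912/5) = -5/72912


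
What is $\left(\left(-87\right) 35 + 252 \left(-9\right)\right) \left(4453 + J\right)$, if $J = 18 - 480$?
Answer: $-21204183$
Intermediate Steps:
$J = -462$ ($J = 18 - 480 = -462$)
$\left(\left(-87\right) 35 + 252 \left(-9\right)\right) \left(4453 + J\right) = \left(\left(-87\right) 35 + 252 \left(-9\right)\right) \left(4453 - 462\right) = \left(-3045 - 2268\right) 3991 = \left(-5313\right) 3991 = -21204183$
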